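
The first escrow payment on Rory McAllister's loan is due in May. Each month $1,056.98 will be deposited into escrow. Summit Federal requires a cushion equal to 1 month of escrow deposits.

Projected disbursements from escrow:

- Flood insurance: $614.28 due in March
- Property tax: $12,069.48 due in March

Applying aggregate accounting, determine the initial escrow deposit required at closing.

$2,113.96

Cushion = 1 × $1,056.98 = $1,056.98
Trial balance (start $0, +$1,056.98 each month, − disbursements):
  May: +$1,056.98 → $1,056.98
  Jun: +$1,056.98 → $2,113.96
  Jul: +$1,056.98 → $3,170.94
  Aug: +$1,056.98 → $4,227.92
  Sep: +$1,056.98 → $5,284.90
  Oct: +$1,056.98 → $6,341.88
  Nov: +$1,056.98 → $7,398.86
  Dec: +$1,056.98 → $8,455.84
  Jan: +$1,056.98 → $9,512.82
  Feb: +$1,056.98 → $10,569.80
  Mar: +$1,056.98 − $12,683.76 → -$1,056.98
  Apr: +$1,056.98 → $0.00
Lowest trial balance = -$1,056.98 (Mar)
Initial deposit = cushion − low point = $1,056.98 − (-$1,056.98) = $2,113.96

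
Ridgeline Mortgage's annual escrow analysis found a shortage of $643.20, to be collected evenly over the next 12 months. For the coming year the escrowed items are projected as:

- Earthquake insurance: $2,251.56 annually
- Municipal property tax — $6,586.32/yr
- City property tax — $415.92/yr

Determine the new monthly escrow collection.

$824.75

Earthquake insurance — $2,251.56 annually
Municipal property tax — $6,586.32 annually
City property tax — $415.92 annually
Combined annual = $2,251.56 + $6,586.32 + $415.92 = $9,253.80
Base monthly escrow = $9,253.80 / 12 = $771.15
Shortage per month = $643.20 / 12 = $53.60
Adjusted monthly = $771.15 + $53.60 = $824.75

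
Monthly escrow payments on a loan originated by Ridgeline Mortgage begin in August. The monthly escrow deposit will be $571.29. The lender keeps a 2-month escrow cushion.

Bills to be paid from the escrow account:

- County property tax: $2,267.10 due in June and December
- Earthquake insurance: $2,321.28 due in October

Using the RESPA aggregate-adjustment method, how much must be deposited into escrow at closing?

$2,874.51

Cushion = 2 × $571.29 = $1,142.58
Trial balance (start $0, +$571.29 each month, − disbursements):
  Aug: +$571.29 → $571.29
  Sep: +$571.29 → $1,142.58
  Oct: +$571.29 − $2,321.28 → -$607.41
  Nov: +$571.29 → -$36.12
  Dec: +$571.29 − $2,267.10 → -$1,731.93
  Jan: +$571.29 → -$1,160.64
  Feb: +$571.29 → -$589.35
  Mar: +$571.29 → -$18.06
  Apr: +$571.29 → $553.23
  May: +$571.29 → $1,124.52
  Jun: +$571.29 − $2,267.10 → -$571.29
  Jul: +$571.29 → $0.00
Lowest trial balance = -$1,731.93 (Dec)
Initial deposit = cushion − low point = $1,142.58 − (-$1,731.93) = $2,874.51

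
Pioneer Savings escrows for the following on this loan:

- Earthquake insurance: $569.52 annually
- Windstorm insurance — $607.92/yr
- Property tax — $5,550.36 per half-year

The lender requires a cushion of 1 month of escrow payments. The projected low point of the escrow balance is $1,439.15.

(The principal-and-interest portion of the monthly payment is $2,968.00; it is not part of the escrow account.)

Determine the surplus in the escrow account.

$415.97

Earthquake insurance = $569.52 annually
Windstorm insurance = $607.92 annually
Property tax = $5,550.36 × 2 = $11,100.72 annually
Yearly total = $569.52 + $607.92 + $11,100.72 = $12,278.16
Per month = $12,278.16 ÷ 12 = $1,023.18
Required reserve = 1 × $1,023.18 = $1,023.18
Surplus = $1,439.15 − $1,023.18 = $415.97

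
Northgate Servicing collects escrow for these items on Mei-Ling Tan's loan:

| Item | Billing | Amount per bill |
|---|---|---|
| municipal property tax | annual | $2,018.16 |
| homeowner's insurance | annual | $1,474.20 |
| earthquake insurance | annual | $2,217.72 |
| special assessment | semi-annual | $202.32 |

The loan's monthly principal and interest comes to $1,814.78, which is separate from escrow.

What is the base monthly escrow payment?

$509.56

Municipal property tax: $2,018.16 per year
Homeowner's insurance: $1,474.20 per year
Earthquake insurance: $2,217.72 per year
Special assessment: $202.32 × 2 = $404.64 per year
Combined annual = $2,018.16 + $1,474.20 + $2,217.72 + $404.64 = $6,114.72
Monthly = $6,114.72 / 12 = $509.56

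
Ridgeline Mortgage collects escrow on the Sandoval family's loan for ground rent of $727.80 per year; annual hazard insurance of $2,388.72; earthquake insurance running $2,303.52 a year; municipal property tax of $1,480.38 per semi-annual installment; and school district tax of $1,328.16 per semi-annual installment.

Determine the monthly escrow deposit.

$919.76

Ground rent = $727.80/yr
Hazard insurance = $2,388.72/yr
Earthquake insurance = $2,303.52/yr
Municipal property tax = $1,480.38 × 2 = $2,960.76/yr
School district tax = $1,328.16 × 2 = $2,656.32/yr
Total annual escrow = $727.80 + $2,388.72 + $2,303.52 + $2,960.76 + $2,656.32 = $11,037.12
Monthly = $11,037.12 / 12 = $919.76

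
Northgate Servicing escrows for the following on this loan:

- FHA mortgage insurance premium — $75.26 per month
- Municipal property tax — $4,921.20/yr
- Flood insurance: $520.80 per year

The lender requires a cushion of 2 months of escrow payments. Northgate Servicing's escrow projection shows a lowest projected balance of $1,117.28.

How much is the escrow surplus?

$59.76

FHA mortgage insurance premium: $75.26 × 12 = $903.12/yr
Municipal property tax: $4,921.20/yr
Flood insurance: $520.80/yr
Total per year = $903.12 + $4,921.20 + $520.80 = $6,345.12
Monthly escrow = $6,345.12 ÷ 12 = $528.76
Cushion = 2 × $528.76 = $1,057.52
Surplus = $1,117.28 − $1,057.52 = $59.76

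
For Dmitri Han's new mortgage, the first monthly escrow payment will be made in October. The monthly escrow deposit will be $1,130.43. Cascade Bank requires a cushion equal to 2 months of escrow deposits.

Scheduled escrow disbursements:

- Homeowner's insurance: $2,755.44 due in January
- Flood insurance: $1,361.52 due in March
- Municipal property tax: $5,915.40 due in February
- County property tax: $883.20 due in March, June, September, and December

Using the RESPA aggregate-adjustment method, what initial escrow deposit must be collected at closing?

Cushion = 2 × $1,130.43 = $2,260.86
Trial balance (start $0, +$1,130.43 each month, − disbursements):
  Oct: +$1,130.43 → $1,130.43
  Nov: +$1,130.43 → $2,260.86
  Dec: +$1,130.43 − $883.20 → $2,508.09
  Jan: +$1,130.43 − $2,755.44 → $883.08
  Feb: +$1,130.43 − $5,915.40 → -$3,901.89
  Mar: +$1,130.43 − $2,244.72 → -$5,016.18
  Apr: +$1,130.43 → -$3,885.75
  May: +$1,130.43 → -$2,755.32
  Jun: +$1,130.43 − $883.20 → -$2,508.09
  Jul: +$1,130.43 → -$1,377.66
  Aug: +$1,130.43 → -$247.23
  Sep: +$1,130.43 − $883.20 → $0.00
Lowest trial balance = -$5,016.18 (Mar)
Initial deposit = cushion − low point = $2,260.86 − (-$5,016.18) = $7,277.04

$7,277.04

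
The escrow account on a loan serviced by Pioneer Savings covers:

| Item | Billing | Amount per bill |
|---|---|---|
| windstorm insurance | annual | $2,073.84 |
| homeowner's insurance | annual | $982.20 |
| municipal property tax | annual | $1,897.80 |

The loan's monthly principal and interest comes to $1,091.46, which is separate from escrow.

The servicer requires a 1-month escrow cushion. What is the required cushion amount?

Windstorm insurance = $2,073.84 annually
Homeowner's insurance = $982.20 annually
Municipal property tax = $1,897.80 annually
Total per year = $2,073.84 + $982.20 + $1,897.80 = $4,953.84
Monthly escrow = $4,953.84 / 12 = $412.82
Cushion = 1 × $412.82 = $412.82

$412.82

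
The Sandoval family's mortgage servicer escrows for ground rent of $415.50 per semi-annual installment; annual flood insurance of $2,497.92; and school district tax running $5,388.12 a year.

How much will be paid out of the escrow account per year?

Ground rent = $415.50 × 2 = $831.00/yr
Flood insurance = $2,497.92/yr
School district tax = $5,388.12/yr
Total per year = $8,717.04

$8,717.04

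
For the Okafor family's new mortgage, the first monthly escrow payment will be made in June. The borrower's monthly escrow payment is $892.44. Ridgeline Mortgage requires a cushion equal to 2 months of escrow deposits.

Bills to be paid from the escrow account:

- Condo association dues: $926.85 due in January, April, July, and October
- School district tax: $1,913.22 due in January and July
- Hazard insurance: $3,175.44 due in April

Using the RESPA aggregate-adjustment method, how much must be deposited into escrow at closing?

$2,840.07

Cushion = 2 × $892.44 = $1,784.88
Trial balance (start $0, +$892.44 each month, − disbursements):
  Jun: +$892.44 → $892.44
  Jul: +$892.44 − $2,840.07 → -$1,055.19
  Aug: +$892.44 → -$162.75
  Sep: +$892.44 → $729.69
  Oct: +$892.44 − $926.85 → $695.28
  Nov: +$892.44 → $1,587.72
  Dec: +$892.44 → $2,480.16
  Jan: +$892.44 − $2,840.07 → $532.53
  Feb: +$892.44 → $1,424.97
  Mar: +$892.44 → $2,317.41
  Apr: +$892.44 − $4,102.29 → -$892.44
  May: +$892.44 → $0.00
Lowest trial balance = -$1,055.19 (Jul)
Initial deposit = cushion − low point = $1,784.88 − (-$1,055.19) = $2,840.07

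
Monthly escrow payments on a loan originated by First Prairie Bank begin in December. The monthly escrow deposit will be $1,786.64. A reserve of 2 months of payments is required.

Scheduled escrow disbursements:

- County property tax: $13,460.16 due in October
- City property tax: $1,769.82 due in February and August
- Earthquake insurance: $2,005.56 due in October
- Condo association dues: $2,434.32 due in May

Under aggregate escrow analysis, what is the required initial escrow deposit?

$5,359.92

Cushion = 2 × $1,786.64 = $3,573.28
Trial balance (start $0, +$1,786.64 each month, − disbursements):
  Dec: +$1,786.64 → $1,786.64
  Jan: +$1,786.64 → $3,573.28
  Feb: +$1,786.64 − $1,769.82 → $3,590.10
  Mar: +$1,786.64 → $5,376.74
  Apr: +$1,786.64 → $7,163.38
  May: +$1,786.64 − $2,434.32 → $6,515.70
  Jun: +$1,786.64 → $8,302.34
  Jul: +$1,786.64 → $10,088.98
  Aug: +$1,786.64 − $1,769.82 → $10,105.80
  Sep: +$1,786.64 → $11,892.44
  Oct: +$1,786.64 − $15,465.72 → -$1,786.64
  Nov: +$1,786.64 → $0.00
Lowest trial balance = -$1,786.64 (Oct)
Initial deposit = cushion − low point = $3,573.28 − (-$1,786.64) = $5,359.92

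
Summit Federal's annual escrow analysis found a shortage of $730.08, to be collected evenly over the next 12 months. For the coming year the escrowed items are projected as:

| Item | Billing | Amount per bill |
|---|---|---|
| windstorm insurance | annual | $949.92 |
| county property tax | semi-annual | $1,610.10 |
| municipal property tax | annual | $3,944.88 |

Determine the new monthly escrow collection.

Windstorm insurance: $949.92/yr
County property tax: $1,610.10 × 2 = $3,220.20/yr
Municipal property tax: $3,944.88/yr
Yearly total = $949.92 + $3,220.20 + $3,944.88 = $8,115.00
Base monthly escrow = $8,115.00 / 12 = $676.25
Monthly shortage recovery: $730.08 ÷ 12 = $60.84
Adjusted monthly = $676.25 + $60.84 = $737.09

$737.09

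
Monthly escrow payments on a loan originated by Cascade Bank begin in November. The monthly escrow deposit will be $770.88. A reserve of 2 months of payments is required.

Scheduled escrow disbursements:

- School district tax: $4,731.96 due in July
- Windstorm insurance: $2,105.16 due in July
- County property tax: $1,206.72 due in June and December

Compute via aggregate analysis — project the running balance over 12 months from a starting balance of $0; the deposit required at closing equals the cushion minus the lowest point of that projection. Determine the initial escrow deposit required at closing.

$3,854.40

Cushion = 2 × $770.88 = $1,541.76
Trial balance (start $0, +$770.88 each month, − disbursements):
  Nov: +$770.88 → $770.88
  Dec: +$770.88 − $1,206.72 → $335.04
  Jan: +$770.88 → $1,105.92
  Feb: +$770.88 → $1,876.80
  Mar: +$770.88 → $2,647.68
  Apr: +$770.88 → $3,418.56
  May: +$770.88 → $4,189.44
  Jun: +$770.88 − $1,206.72 → $3,753.60
  Jul: +$770.88 − $6,837.12 → -$2,312.64
  Aug: +$770.88 → -$1,541.76
  Sep: +$770.88 → -$770.88
  Oct: +$770.88 → $0.00
Lowest trial balance = -$2,312.64 (Jul)
Initial deposit = cushion − low point = $1,541.76 − (-$2,312.64) = $3,854.40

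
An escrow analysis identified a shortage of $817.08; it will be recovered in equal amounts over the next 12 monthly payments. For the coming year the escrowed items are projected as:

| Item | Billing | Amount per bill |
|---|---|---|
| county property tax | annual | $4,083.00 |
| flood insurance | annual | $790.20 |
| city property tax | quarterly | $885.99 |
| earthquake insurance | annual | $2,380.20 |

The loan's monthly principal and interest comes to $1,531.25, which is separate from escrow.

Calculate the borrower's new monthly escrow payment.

County property tax: $4,083.00 per year
Flood insurance: $790.20 per year
City property tax: $885.99 × 4 = $3,543.96 per year
Earthquake insurance: $2,380.20 per year
Yearly total = $4,083.00 + $790.20 + $3,543.96 + $2,380.20 = $10,797.36
Base monthly escrow = $10,797.36 / 12 = $899.78
Shortage spread = $817.08 ÷ 12 = $68.09/mo
New monthly escrow = $899.78 + $68.09 = $967.87

$967.87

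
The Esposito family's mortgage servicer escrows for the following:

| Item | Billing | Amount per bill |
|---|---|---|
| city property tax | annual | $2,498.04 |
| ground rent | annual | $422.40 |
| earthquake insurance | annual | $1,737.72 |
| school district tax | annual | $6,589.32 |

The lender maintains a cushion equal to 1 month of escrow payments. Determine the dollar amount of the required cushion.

City property tax: $2,498.04 annually
Ground rent: $422.40 annually
Earthquake insurance: $1,737.72 annually
School district tax: $6,589.32 annually
Combined annual = $11,247.48
Base monthly escrow = $11,247.48 / 12 = $937.29
Required cushion = 1 × $937.29 = $937.29

$937.29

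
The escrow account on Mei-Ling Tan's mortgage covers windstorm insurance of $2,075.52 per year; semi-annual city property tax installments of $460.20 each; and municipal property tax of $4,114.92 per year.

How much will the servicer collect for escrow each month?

$592.57

Windstorm insurance = $2,075.52
City property tax = $460.20 × 2 = $920.40
Municipal property tax = $4,114.92
Total annual escrow = $7,110.84
Monthly = $7,110.84 / 12 = $592.57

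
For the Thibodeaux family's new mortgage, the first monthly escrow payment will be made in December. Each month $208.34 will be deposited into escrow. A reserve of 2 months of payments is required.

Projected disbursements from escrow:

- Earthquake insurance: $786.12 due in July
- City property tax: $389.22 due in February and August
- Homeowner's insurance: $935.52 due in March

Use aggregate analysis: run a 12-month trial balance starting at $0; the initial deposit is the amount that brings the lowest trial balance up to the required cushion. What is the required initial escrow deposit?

Cushion = 2 × $208.34 = $416.68
Trial balance (start $0, +$208.34 each month, − disbursements):
  Dec: +$208.34 → $208.34
  Jan: +$208.34 → $416.68
  Feb: +$208.34 − $389.22 → $235.80
  Mar: +$208.34 − $935.52 → -$491.38
  Apr: +$208.34 → -$283.04
  May: +$208.34 → -$74.70
  Jun: +$208.34 → $133.64
  Jul: +$208.34 − $786.12 → -$444.14
  Aug: +$208.34 − $389.22 → -$625.02
  Sep: +$208.34 → -$416.68
  Oct: +$208.34 → -$208.34
  Nov: +$208.34 → $0.00
Lowest trial balance = -$625.02 (Aug)
Initial deposit = cushion − low point = $416.68 − (-$625.02) = $1,041.70

$1,041.70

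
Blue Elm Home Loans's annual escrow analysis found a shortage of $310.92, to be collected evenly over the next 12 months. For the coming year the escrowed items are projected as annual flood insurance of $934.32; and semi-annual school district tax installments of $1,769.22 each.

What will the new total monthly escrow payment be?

$398.64

Flood insurance: $934.32 per year
School district tax: $1,769.22 × 2 = $3,538.44 per year
Annual escrow total = $934.32 + $3,538.44 = $4,472.76
Base monthly escrow = $4,472.76 / 12 = $372.73
Shortage per month = $310.92 ÷ 12 = $25.91
New monthly escrow = $372.73 + $25.91 = $398.64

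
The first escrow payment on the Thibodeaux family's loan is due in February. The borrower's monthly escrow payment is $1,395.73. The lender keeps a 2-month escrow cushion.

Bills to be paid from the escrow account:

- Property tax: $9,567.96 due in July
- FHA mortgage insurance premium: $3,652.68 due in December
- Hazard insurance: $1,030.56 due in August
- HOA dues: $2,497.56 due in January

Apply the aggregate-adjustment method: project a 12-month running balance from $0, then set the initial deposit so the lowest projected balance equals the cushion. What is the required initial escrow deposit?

$3,985.04

Cushion = 2 × $1,395.73 = $2,791.46
Trial balance (start $0, +$1,395.73 each month, − disbursements):
  Feb: +$1,395.73 → $1,395.73
  Mar: +$1,395.73 → $2,791.46
  Apr: +$1,395.73 → $4,187.19
  May: +$1,395.73 → $5,582.92
  Jun: +$1,395.73 → $6,978.65
  Jul: +$1,395.73 − $9,567.96 → -$1,193.58
  Aug: +$1,395.73 − $1,030.56 → -$828.41
  Sep: +$1,395.73 → $567.32
  Oct: +$1,395.73 → $1,963.05
  Nov: +$1,395.73 → $3,358.78
  Dec: +$1,395.73 − $3,652.68 → $1,101.83
  Jan: +$1,395.73 − $2,497.56 → $0.00
Lowest trial balance = -$1,193.58 (Jul)
Initial deposit = cushion − low point = $2,791.46 − (-$1,193.58) = $3,985.04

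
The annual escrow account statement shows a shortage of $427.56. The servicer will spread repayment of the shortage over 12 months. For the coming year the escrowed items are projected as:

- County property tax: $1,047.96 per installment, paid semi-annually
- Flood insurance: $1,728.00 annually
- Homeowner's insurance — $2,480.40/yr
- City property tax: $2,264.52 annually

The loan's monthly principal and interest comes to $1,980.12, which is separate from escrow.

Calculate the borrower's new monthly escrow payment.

County property tax — $1,047.96 × 2 = $2,095.92/yr
Flood insurance — $1,728.00/yr
Homeowner's insurance — $2,480.40/yr
City property tax — $2,264.52/yr
Annual escrow total = $8,568.84
Per month = $8,568.84 / 12 = $714.07
Shortage spread = $427.56 ÷ 12 = $35.63/mo
Adjusted monthly = $714.07 + $35.63 = $749.70

$749.70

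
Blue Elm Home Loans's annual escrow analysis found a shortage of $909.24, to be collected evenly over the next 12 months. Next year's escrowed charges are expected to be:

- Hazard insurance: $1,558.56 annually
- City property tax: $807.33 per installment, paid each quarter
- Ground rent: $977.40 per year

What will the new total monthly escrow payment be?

$556.21

Hazard insurance = $1,558.56 annually
City property tax = $807.33 × 4 = $3,229.32 annually
Ground rent = $977.40 annually
Annual escrow total = $1,558.56 + $3,229.32 + $977.40 = $5,765.28
Monthly escrow = $5,765.28 / 12 = $480.44
Shortage per month = $909.24 / 12 = $75.77
New monthly escrow = $480.44 + $75.77 = $556.21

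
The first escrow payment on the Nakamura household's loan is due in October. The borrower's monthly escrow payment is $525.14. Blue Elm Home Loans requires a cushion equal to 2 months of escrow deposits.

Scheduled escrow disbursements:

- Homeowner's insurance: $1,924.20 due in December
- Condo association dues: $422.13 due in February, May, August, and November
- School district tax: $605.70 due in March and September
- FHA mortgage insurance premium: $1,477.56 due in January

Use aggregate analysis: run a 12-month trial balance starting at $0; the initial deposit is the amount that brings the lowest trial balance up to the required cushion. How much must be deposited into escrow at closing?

Cushion = 2 × $525.14 = $1,050.28
Trial balance (start $0, +$525.14 each month, − disbursements):
  Oct: +$525.14 → $525.14
  Nov: +$525.14 − $422.13 → $628.15
  Dec: +$525.14 − $1,924.20 → -$770.91
  Jan: +$525.14 − $1,477.56 → -$1,723.33
  Feb: +$525.14 − $422.13 → -$1,620.32
  Mar: +$525.14 − $605.70 → -$1,700.88
  Apr: +$525.14 → -$1,175.74
  May: +$525.14 − $422.13 → -$1,072.73
  Jun: +$525.14 → -$547.59
  Jul: +$525.14 → -$22.45
  Aug: +$525.14 − $422.13 → $80.56
  Sep: +$525.14 − $605.70 → $0.00
Lowest trial balance = -$1,723.33 (Jan)
Initial deposit = cushion − low point = $1,050.28 − (-$1,723.33) = $2,773.61

$2,773.61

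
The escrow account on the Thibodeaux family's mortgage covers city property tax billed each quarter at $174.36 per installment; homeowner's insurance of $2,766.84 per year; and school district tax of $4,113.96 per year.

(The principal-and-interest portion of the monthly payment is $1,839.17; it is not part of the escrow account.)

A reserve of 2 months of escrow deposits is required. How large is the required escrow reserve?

City property tax — $174.36 × 4 = $697.44/yr
Homeowner's insurance — $2,766.84/yr
School district tax — $4,113.96/yr
Total annual escrow = $697.44 + $2,766.84 + $4,113.96 = $7,578.24
Monthly escrow = $7,578.24 / 12 = $631.52
Reserve = 2 × $631.52 = $1,263.04

$1,263.04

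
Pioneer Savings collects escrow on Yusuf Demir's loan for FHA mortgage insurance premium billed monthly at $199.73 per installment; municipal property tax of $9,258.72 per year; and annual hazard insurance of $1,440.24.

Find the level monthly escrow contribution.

FHA mortgage insurance premium — $199.73 × 12 = $2,396.76 annually
Municipal property tax — $9,258.72 annually
Hazard insurance — $1,440.24 annually
Yearly total = $2,396.76 + $9,258.72 + $1,440.24 = $13,095.72
Base monthly escrow = $13,095.72 ÷ 12 = $1,091.31

$1,091.31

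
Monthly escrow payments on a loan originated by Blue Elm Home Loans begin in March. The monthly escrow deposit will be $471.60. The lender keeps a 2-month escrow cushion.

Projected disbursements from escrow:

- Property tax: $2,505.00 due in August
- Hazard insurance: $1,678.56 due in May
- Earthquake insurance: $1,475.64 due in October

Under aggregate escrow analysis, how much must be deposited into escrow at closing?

$2,829.60

Cushion = 2 × $471.60 = $943.20
Trial balance (start $0, +$471.60 each month, − disbursements):
  Mar: +$471.60 → $471.60
  Apr: +$471.60 → $943.20
  May: +$471.60 − $1,678.56 → -$263.76
  Jun: +$471.60 → $207.84
  Jul: +$471.60 → $679.44
  Aug: +$471.60 − $2,505.00 → -$1,353.96
  Sep: +$471.60 → -$882.36
  Oct: +$471.60 − $1,475.64 → -$1,886.40
  Nov: +$471.60 → -$1,414.80
  Dec: +$471.60 → -$943.20
  Jan: +$471.60 → -$471.60
  Feb: +$471.60 → $0.00
Lowest trial balance = -$1,886.40 (Oct)
Initial deposit = cushion − low point = $943.20 − (-$1,886.40) = $2,829.60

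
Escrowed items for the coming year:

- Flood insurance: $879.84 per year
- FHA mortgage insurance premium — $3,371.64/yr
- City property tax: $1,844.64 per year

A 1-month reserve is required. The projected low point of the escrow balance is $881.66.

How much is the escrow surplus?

$373.65

Flood insurance — $879.84/yr
FHA mortgage insurance premium — $3,371.64/yr
City property tax — $1,844.64/yr
Yearly total = $6,096.12
Per month = $6,096.12 ÷ 12 = $508.01
Required reserve = 1 × $508.01 = $508.01
Surplus = $881.66 − $508.01 = $373.65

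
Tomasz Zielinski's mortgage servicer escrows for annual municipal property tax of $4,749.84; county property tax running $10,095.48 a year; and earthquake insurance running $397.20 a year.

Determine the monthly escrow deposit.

$1,270.21

Municipal property tax = $4,749.84/yr
County property tax = $10,095.48/yr
Earthquake insurance = $397.20/yr
Combined annual = $4,749.84 + $10,095.48 + $397.20 = $15,242.52
Base monthly escrow = $15,242.52 ÷ 12 = $1,270.21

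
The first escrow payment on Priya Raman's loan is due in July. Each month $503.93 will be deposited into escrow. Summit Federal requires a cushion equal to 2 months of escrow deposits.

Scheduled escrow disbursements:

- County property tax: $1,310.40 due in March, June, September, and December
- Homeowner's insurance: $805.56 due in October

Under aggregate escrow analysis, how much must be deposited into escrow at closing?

$1,410.64

Cushion = 2 × $503.93 = $1,007.86
Trial balance (start $0, +$503.93 each month, − disbursements):
  Jul: +$503.93 → $503.93
  Aug: +$503.93 → $1,007.86
  Sep: +$503.93 − $1,310.40 → $201.39
  Oct: +$503.93 − $805.56 → -$100.24
  Nov: +$503.93 → $403.69
  Dec: +$503.93 − $1,310.40 → -$402.78
  Jan: +$503.93 → $101.15
  Feb: +$503.93 → $605.08
  Mar: +$503.93 − $1,310.40 → -$201.39
  Apr: +$503.93 → $302.54
  May: +$503.93 → $806.47
  Jun: +$503.93 − $1,310.40 → $0.00
Lowest trial balance = -$402.78 (Dec)
Initial deposit = cushion − low point = $1,007.86 − (-$402.78) = $1,410.64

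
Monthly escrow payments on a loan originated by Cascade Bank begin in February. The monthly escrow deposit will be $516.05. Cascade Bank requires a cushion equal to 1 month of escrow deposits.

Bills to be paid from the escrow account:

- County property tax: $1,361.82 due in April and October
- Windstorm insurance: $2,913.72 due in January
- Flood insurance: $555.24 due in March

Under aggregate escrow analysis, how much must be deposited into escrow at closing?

$884.96

Cushion = 1 × $516.05 = $516.05
Trial balance (start $0, +$516.05 each month, − disbursements):
  Feb: +$516.05 → $516.05
  Mar: +$516.05 − $555.24 → $476.86
  Apr: +$516.05 − $1,361.82 → -$368.91
  May: +$516.05 → $147.14
  Jun: +$516.05 → $663.19
  Jul: +$516.05 → $1,179.24
  Aug: +$516.05 → $1,695.29
  Sep: +$516.05 → $2,211.34
  Oct: +$516.05 − $1,361.82 → $1,365.57
  Nov: +$516.05 → $1,881.62
  Dec: +$516.05 → $2,397.67
  Jan: +$516.05 − $2,913.72 → $0.00
Lowest trial balance = -$368.91 (Apr)
Initial deposit = cushion − low point = $516.05 − (-$368.91) = $884.96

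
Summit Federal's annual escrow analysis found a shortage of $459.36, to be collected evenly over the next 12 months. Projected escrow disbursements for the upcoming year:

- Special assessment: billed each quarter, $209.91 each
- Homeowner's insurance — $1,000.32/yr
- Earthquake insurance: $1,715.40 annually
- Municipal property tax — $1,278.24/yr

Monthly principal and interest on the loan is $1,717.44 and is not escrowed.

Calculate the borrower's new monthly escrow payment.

Special assessment = $209.91 × 4 = $839.64/yr
Homeowner's insurance = $1,000.32/yr
Earthquake insurance = $1,715.40/yr
Municipal property tax = $1,278.24/yr
Combined annual = $4,833.60
Per month = $4,833.60 / 12 = $402.80
Shortage spread = $459.36 / 12 = $38.28/mo
New monthly escrow = $402.80 + $38.28 = $441.08

$441.08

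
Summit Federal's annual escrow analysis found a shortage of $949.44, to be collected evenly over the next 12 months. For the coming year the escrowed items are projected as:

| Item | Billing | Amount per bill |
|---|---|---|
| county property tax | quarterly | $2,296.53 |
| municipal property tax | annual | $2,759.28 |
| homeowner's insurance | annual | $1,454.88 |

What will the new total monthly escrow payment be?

County property tax — $2,296.53 × 4 = $9,186.12 per year
Municipal property tax — $2,759.28 per year
Homeowner's insurance — $1,454.88 per year
Total annual escrow = $9,186.12 + $2,759.28 + $1,454.88 = $13,400.28
Monthly escrow = $13,400.28 / 12 = $1,116.69
Shortage spread = $949.44 / 12 = $79.12/mo
New monthly escrow = $1,116.69 + $79.12 = $1,195.81

$1,195.81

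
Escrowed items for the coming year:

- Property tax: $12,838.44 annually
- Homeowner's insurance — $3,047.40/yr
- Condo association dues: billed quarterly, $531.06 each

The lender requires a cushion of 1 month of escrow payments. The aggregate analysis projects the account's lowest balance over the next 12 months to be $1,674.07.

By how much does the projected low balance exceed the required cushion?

Property tax: $12,838.44 per year
Homeowner's insurance: $3,047.40 per year
Condo association dues: $531.06 × 4 = $2,124.24 per year
Total per year = $18,010.08
Monthly = $18,010.08 ÷ 12 = $1,500.84
Required cushion = 1 × $1,500.84 = $1,500.84
Excess over cushion: $1,674.07 − $1,500.84 = $173.23

$173.23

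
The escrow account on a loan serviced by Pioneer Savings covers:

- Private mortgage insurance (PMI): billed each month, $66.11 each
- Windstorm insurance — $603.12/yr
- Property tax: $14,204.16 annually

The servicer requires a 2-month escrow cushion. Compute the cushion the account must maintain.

Private mortgage insurance (PMI) — $66.11 × 12 = $793.32
Windstorm insurance — $603.12
Property tax — $14,204.16
Combined annual = $793.32 + $603.12 + $14,204.16 = $15,600.60
Per month = $15,600.60 / 12 = $1,300.05
Required cushion = 2 × $1,300.05 = $2,600.10

$2,600.10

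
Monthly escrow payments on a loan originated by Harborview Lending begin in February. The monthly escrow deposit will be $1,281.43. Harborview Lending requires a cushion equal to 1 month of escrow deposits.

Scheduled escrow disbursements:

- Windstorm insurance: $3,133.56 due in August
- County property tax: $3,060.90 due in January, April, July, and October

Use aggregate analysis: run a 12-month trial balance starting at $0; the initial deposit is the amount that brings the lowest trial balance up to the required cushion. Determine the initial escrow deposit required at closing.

Cushion = 1 × $1,281.43 = $1,281.43
Trial balance (start $0, +$1,281.43 each month, − disbursements):
  Feb: +$1,281.43 → $1,281.43
  Mar: +$1,281.43 → $2,562.86
  Apr: +$1,281.43 − $3,060.90 → $783.39
  May: +$1,281.43 → $2,064.82
  Jun: +$1,281.43 → $3,346.25
  Jul: +$1,281.43 − $3,060.90 → $1,566.78
  Aug: +$1,281.43 − $3,133.56 → -$285.35
  Sep: +$1,281.43 → $996.08
  Oct: +$1,281.43 − $3,060.90 → -$783.39
  Nov: +$1,281.43 → $498.04
  Dec: +$1,281.43 → $1,779.47
  Jan: +$1,281.43 − $3,060.90 → $0.00
Lowest trial balance = -$783.39 (Oct)
Initial deposit = cushion − low point = $1,281.43 − (-$783.39) = $2,064.82

$2,064.82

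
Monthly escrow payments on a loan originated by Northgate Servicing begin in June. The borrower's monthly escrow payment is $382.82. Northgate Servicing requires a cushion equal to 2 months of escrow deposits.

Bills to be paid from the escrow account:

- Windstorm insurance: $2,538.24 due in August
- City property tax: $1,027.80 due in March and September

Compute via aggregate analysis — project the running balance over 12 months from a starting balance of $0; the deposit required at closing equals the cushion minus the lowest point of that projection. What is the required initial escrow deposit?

Cushion = 2 × $382.82 = $765.64
Trial balance (start $0, +$382.82 each month, − disbursements):
  Jun: +$382.82 → $382.82
  Jul: +$382.82 → $765.64
  Aug: +$382.82 − $2,538.24 → -$1,389.78
  Sep: +$382.82 − $1,027.80 → -$2,034.76
  Oct: +$382.82 → -$1,651.94
  Nov: +$382.82 → -$1,269.12
  Dec: +$382.82 → -$886.30
  Jan: +$382.82 → -$503.48
  Feb: +$382.82 → -$120.66
  Mar: +$382.82 − $1,027.80 → -$765.64
  Apr: +$382.82 → -$382.82
  May: +$382.82 → $0.00
Lowest trial balance = -$2,034.76 (Sep)
Initial deposit = cushion − low point = $765.64 − (-$2,034.76) = $2,800.40

$2,800.40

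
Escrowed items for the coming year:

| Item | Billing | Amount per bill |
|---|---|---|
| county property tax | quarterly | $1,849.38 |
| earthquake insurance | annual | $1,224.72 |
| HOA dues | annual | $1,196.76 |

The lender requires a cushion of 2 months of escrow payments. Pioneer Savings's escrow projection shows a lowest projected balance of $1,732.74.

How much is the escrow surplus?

County property tax = $1,849.38 × 4 = $7,397.52 annually
Earthquake insurance = $1,224.72 annually
HOA dues = $1,196.76 annually
Annual escrow total = $9,819.00
Per month = $9,819.00 ÷ 12 = $818.25
Required reserve = 2 × $818.25 = $1,636.50
Excess over cushion: $1,732.74 − $1,636.50 = $96.24

$96.24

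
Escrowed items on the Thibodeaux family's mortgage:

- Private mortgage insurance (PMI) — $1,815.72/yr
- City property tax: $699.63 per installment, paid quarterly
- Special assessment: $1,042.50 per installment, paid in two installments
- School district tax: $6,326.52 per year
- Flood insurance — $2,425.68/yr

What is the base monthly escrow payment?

$1,287.62

Private mortgage insurance (PMI): $1,815.72 per year
City property tax: $699.63 × 4 = $2,798.52 per year
Special assessment: $1,042.50 × 2 = $2,085.00 per year
School district tax: $6,326.52 per year
Flood insurance: $2,425.68 per year
Annual escrow total = $1,815.72 + $2,798.52 + $2,085.00 + $6,326.52 + $2,425.68 = $15,451.44
Base monthly escrow = $15,451.44 ÷ 12 = $1,287.62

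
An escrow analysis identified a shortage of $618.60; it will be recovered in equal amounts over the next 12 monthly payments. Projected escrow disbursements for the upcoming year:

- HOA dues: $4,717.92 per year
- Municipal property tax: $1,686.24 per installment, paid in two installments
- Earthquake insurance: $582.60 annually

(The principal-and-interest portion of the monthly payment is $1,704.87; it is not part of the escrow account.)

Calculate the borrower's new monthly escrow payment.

$774.30

HOA dues — $4,717.92 per year
Municipal property tax — $1,686.24 × 2 = $3,372.48 per year
Earthquake insurance — $582.60 per year
Combined annual = $8,673.00
Monthly = $8,673.00 / 12 = $722.75
Shortage per month = $618.60 ÷ 12 = $51.55
Adjusted monthly = $722.75 + $51.55 = $774.30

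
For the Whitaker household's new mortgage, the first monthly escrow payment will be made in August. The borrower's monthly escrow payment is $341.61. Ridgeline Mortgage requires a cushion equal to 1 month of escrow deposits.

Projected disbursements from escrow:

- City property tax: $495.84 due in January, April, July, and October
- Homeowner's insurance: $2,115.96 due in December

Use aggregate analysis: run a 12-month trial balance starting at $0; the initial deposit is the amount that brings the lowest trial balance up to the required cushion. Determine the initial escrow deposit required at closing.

Cushion = 1 × $341.61 = $341.61
Trial balance (start $0, +$341.61 each month, − disbursements):
  Aug: +$341.61 → $341.61
  Sep: +$341.61 → $683.22
  Oct: +$341.61 − $495.84 → $528.99
  Nov: +$341.61 → $870.60
  Dec: +$341.61 − $2,115.96 → -$903.75
  Jan: +$341.61 − $495.84 → -$1,057.98
  Feb: +$341.61 → -$716.37
  Mar: +$341.61 → -$374.76
  Apr: +$341.61 − $495.84 → -$528.99
  May: +$341.61 → -$187.38
  Jun: +$341.61 → $154.23
  Jul: +$341.61 − $495.84 → $0.00
Lowest trial balance = -$1,057.98 (Jan)
Initial deposit = cushion − low point = $341.61 − (-$1,057.98) = $1,399.59

$1,399.59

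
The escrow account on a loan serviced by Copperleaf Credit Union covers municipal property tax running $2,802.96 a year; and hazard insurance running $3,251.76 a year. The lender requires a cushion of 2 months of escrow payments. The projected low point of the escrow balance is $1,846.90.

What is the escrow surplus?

$837.78

Municipal property tax = $2,802.96 annually
Hazard insurance = $3,251.76 annually
Combined annual = $2,802.96 + $3,251.76 = $6,054.72
Monthly = $6,054.72 / 12 = $504.56
Required reserve = 2 × $504.56 = $1,009.12
Surplus = $1,846.90 − $1,009.12 = $837.78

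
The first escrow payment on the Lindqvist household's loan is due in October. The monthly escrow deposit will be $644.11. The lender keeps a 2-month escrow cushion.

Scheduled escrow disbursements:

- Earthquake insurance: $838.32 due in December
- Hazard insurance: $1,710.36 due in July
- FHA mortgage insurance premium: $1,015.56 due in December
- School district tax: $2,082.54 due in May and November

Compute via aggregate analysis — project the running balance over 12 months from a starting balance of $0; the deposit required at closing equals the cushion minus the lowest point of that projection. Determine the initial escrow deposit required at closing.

Cushion = 2 × $644.11 = $1,288.22
Trial balance (start $0, +$644.11 each month, − disbursements):
  Oct: +$644.11 → $644.11
  Nov: +$644.11 − $2,082.54 → -$794.32
  Dec: +$644.11 − $1,853.88 → -$2,004.09
  Jan: +$644.11 → -$1,359.98
  Feb: +$644.11 → -$715.87
  Mar: +$644.11 → -$71.76
  Apr: +$644.11 → $572.35
  May: +$644.11 − $2,082.54 → -$866.08
  Jun: +$644.11 → -$221.97
  Jul: +$644.11 − $1,710.36 → -$1,288.22
  Aug: +$644.11 → -$644.11
  Sep: +$644.11 → $0.00
Lowest trial balance = -$2,004.09 (Dec)
Initial deposit = cushion − low point = $1,288.22 − (-$2,004.09) = $3,292.31

$3,292.31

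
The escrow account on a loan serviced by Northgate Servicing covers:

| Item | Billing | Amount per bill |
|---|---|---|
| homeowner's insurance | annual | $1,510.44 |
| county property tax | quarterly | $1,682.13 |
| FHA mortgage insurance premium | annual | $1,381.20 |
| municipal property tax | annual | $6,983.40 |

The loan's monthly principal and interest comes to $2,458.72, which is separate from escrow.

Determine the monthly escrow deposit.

$1,383.63

Homeowner's insurance = $1,510.44
County property tax = $1,682.13 × 4 = $6,728.52
FHA mortgage insurance premium = $1,381.20
Municipal property tax = $6,983.40
Total annual escrow = $16,603.56
Monthly escrow = $16,603.56 ÷ 12 = $1,383.63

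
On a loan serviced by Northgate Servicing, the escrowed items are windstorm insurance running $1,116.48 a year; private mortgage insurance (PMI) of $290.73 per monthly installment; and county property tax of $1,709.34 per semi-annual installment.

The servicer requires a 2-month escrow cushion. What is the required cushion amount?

$1,337.32

Windstorm insurance: $1,116.48
Private mortgage insurance (PMI): $290.73 × 12 = $3,488.76
County property tax: $1,709.34 × 2 = $3,418.68
Annual escrow total = $8,023.92
Per month = $8,023.92 ÷ 12 = $668.66
Required cushion = 2 × $668.66 = $1,337.32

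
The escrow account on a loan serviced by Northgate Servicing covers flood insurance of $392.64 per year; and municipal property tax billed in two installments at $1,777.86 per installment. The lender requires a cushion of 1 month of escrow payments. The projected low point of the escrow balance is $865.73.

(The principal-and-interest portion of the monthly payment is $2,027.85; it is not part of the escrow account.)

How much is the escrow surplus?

Flood insurance — $392.64 per year
Municipal property tax — $1,777.86 × 2 = $3,555.72 per year
Yearly total = $3,948.36
Monthly = $3,948.36 / 12 = $329.03
Cushion = 1 × $329.03 = $329.03
Excess over cushion: $865.73 − $329.03 = $536.70

$536.70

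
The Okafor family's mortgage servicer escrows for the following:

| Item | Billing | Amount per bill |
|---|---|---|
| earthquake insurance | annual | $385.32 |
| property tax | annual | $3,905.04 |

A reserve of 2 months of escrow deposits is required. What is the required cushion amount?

$715.06

Earthquake insurance — $385.32/yr
Property tax — $3,905.04/yr
Combined annual = $385.32 + $3,905.04 = $4,290.36
Base monthly escrow = $4,290.36 ÷ 12 = $357.53
Reserve = 2 × $357.53 = $715.06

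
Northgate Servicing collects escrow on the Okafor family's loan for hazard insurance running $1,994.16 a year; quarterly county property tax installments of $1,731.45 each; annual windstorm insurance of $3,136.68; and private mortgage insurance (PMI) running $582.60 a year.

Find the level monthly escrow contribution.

$1,053.27

Hazard insurance = $1,994.16/yr
County property tax = $1,731.45 × 4 = $6,925.80/yr
Windstorm insurance = $3,136.68/yr
Private mortgage insurance (PMI) = $582.60/yr
Total annual escrow = $12,639.24
Monthly = $12,639.24 / 12 = $1,053.27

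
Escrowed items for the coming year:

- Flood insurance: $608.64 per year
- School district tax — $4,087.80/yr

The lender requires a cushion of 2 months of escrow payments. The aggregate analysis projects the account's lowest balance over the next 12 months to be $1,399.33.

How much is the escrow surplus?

Flood insurance — $608.64 per year
School district tax — $4,087.80 per year
Yearly total = $608.64 + $4,087.80 = $4,696.44
Monthly escrow = $4,696.44 / 12 = $391.37
Required cushion = 2 × $391.37 = $782.74
Excess over cushion: $1,399.33 − $782.74 = $616.59

$616.59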